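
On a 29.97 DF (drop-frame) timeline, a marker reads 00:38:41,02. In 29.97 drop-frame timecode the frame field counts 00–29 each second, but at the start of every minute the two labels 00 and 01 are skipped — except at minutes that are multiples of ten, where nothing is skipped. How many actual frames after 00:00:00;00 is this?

As if non-drop at 30 labels/s: (0 × 3600 + 38 × 60 + 41) × 30 + 2 = 69632.
Minute boundaries passed: 38; those not divisible by 10: 38 − 3 = 35; dropped labels = 2 × 35 = 70.
Actual frame index = 69632 − 70 = 69562.

69562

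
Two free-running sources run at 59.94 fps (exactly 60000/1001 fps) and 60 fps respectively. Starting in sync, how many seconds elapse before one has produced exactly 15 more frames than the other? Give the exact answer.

250.25 seconds

The gap grows by |60 − 60000/1001| = 60/1001 frames per second.
Time for a 15-frame gap: 15 ÷ (60/1001) = 250.25 s.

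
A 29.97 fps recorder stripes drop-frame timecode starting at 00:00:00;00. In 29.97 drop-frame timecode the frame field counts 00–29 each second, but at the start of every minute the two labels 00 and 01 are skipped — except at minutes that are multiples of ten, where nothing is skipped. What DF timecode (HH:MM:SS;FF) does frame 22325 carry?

00:12:24;27

Each 10-minute DF block holds 10 × 60 × 30 − 9 × 2 = 17982 frames. 22325 ÷ 17982 → 1 full block, remainder 4343.
Within the partial block the first minute is 1800 frames and each further minute 1798, so 2 further minute boundaries passed. Total skipped labels = 18 × 1 + 2 × 2 = 22.
Non-drop label index = 22325 + 22 = 22347; at 30 labels/s that is 00:12:24:27, i.e. DF 00:12:24;27.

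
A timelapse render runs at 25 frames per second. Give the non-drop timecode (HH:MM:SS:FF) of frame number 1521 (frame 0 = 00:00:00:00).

1521 ÷ 25 = 60 full seconds, remainder 21 frames.
60 s = 0 h 1 min 0 s.
Timecode: 00:01:00:21.

00:01:00:21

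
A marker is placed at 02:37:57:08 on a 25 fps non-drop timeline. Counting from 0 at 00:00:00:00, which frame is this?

Total seconds to the label: (2 × 3600 + 37 × 60 + 57) = 9477.
Frame index = 9477 × 25 + 8 = 236933.

236933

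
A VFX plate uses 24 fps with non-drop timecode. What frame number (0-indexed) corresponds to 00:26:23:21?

Total seconds to the label: (0 × 3600 + 26 × 60 + 23) = 1583.
Frame index = 1583 × 24 + 21 = 38013.

38013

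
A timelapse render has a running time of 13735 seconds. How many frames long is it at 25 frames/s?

Frames = 13735 × 25 = 343375.

343375 frames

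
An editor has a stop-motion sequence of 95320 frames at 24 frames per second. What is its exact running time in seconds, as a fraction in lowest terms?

Running time = 95320 ÷ (24) = 95320 × 1/24 = 11915/3 s.

11915/3 seconds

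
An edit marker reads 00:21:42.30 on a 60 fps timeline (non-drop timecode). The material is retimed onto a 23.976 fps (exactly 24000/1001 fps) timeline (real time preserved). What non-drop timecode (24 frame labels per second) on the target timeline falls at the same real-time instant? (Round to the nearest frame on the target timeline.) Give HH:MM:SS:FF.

Source frame index: (0×3600 + 21×60 + 42) × 60 + 30 = 78150.
Real time: 78150 / (60) = 2605/2 s.
Target frame: (2605/2) × (24000/1001) = 31260000/1001 ≈ 31228.771 → 31229.
At 24 labels/s: frame 31229 → 00:21:41:05.

00:21:41:05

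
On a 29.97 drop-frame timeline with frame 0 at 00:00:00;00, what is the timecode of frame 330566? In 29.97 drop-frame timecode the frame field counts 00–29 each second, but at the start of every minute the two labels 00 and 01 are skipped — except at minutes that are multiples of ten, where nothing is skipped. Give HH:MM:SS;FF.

Ten DF minutes hold 17982 frames, so frame 330566 lies in block 18 (frames 323676–341657) with 6890 frames into that block.
The block's first minute is 1800 frames and the rest 1798 each; 6890 frames reaches minute 3, so 18 × 18 + 3 × 2 = 330 labels have been skipped so far.
Adding those back, label number 330566 + 330 = 330896 at 30 labels/s is 11029 s + 26 f = 3 h 3 min 49 s frame 26, i.e. 03:03:49;26.

03:03:49;26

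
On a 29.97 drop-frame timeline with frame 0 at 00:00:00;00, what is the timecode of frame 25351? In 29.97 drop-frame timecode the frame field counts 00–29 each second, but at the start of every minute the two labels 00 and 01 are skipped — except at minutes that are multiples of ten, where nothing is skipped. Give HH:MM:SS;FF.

Each 10-minute DF block holds 10 × 60 × 30 − 9 × 2 = 17982 frames. 25351 ÷ 17982 → 1 full block, remainder 7369.
Within the partial block the first minute is 1800 frames and each further minute 1798, so 4 further minute boundaries passed. Total skipped labels = 18 × 1 + 2 × 4 = 26.
Non-drop label index = 25351 + 26 = 25377; at 30 labels/s that is 00:14:05:27, i.e. DF 00:14:05;27.

00:14:05;27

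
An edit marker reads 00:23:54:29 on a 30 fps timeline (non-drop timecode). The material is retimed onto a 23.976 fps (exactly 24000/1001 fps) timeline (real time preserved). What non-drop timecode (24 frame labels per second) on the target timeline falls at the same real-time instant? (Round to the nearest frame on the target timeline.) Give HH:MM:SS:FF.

00:23:53:13

Source frame index: (0×3600 + 23×60 + 54) × 30 + 29 = 43049.
Real time: 43049 / (30) = 43049/30 s.
Target frame: (43049/30) × (24000/1001) = 34439200/1001 ≈ 34404.795 → 34405.
At 24 labels/s: frame 34405 → 00:23:53:13.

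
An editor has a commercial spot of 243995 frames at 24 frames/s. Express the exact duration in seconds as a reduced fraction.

243995/24 seconds

Running time = 243995 ÷ (24) = 243995 × 1/24 = 243995/24 s.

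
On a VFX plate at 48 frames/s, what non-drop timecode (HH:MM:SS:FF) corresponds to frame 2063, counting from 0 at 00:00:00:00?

2063 ÷ 48 = 42 full seconds, remainder 47 frames.
42 s = 0 h 0 min 42 s.
Timecode: 00:00:42:47.

00:00:42:47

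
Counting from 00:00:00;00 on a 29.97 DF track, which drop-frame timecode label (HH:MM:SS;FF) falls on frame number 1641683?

15:12:57;15

Each 10-minute DF block holds 10 × 60 × 30 − 9 × 2 = 17982 frames. 1641683 ÷ 17982 → 91 full blocks, remainder 5321.
Within the partial block the first minute is 1800 frames and each further minute 1798, so 2 further minute boundaries passed. Total skipped labels = 18 × 91 + 2 × 2 = 1642.
Non-drop label index = 1641683 + 1642 = 1643325; at 30 labels/s that is 15:12:57:15, i.e. DF 15:12:57;15.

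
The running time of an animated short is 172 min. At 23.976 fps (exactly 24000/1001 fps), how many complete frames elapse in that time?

172 min = 10320 s.
Frames = 10320 × 24000/1001 = 247680000/1001 ≈ 247432.5674.
Complete frames: 247432.

247432 frames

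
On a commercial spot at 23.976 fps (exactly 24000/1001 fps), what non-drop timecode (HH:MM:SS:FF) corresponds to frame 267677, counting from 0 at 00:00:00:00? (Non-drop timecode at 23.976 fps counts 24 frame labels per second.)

03:05:53:05

267677 ÷ 24 = 11153 full seconds, remainder 5 frames.
11153 s = 3 h 5 min 53 s.
Timecode: 03:05:53:05.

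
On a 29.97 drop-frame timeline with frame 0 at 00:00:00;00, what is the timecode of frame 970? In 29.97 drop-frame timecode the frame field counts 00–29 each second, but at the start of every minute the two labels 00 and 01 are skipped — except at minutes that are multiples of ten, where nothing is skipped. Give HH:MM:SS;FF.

00:00:32;10

Each 10-minute DF block holds 10 × 60 × 30 − 9 × 2 = 17982 frames. 970 ÷ 17982 → 0 full blocks, remainder 970.
Within the partial block the first minute is 1800 frames and each further minute 1798, so 0 further minute boundaries passed. Total skipped labels = 18 × 0 + 2 × 0 = 0.
Non-drop label index = 970 + 0 = 970; at 30 labels/s that is 00:00:32:10, i.e. DF 00:00:32;10.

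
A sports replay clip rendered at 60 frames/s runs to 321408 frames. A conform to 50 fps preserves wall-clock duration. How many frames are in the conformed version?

267840 frames

Target frames = source frames × (target rate / source rate) = 321408 × (50)/(60) = 321408 × 5/6 = 267840.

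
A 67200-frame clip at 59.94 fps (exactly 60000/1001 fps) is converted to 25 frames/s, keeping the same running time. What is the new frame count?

Target frames = source frames × (target rate / source rate) = 67200 × (25)/(60000/1001) = 67200 × 1001/2400 = 28028.

28028 frames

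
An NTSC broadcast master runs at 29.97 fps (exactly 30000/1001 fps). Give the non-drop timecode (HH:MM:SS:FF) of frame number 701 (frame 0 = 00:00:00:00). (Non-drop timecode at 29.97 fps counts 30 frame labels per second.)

701 ÷ 30 = 23 full seconds, remainder 11 frames.
23 s = 0 h 0 min 23 s.
Timecode: 00:00:23:11.

00:00:23:11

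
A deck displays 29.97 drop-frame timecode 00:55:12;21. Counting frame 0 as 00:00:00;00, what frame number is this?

Complete 10-minute blocks: 5, each 17982 frames → 89910.
Remaining 5 whole minutes in the current block: 1800 + 4 × 1798 = 8992 frames.
Within the current minute: 12 × 30 + 21 − 2 = 379 (labels ;00/;01 skipped at this minute). Total = 89910 + 8992 + 379 = 99281.

99281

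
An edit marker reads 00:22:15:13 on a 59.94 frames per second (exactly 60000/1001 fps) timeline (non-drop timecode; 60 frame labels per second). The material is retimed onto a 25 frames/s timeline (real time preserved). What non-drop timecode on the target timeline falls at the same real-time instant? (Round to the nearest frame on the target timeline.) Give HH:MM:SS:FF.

00:22:16:14

Source frame index: (0×3600 + 22×60 + 15) × 60 + 13 = 80113.
Real time: 80113 / (60000/1001) = 80193113/60000 s.
Target frame: (80193113/60000) × (25) = 80193113/2400 ≈ 33413.797 → 33414.
At 25 labels/s: frame 33414 → 00:22:16:14.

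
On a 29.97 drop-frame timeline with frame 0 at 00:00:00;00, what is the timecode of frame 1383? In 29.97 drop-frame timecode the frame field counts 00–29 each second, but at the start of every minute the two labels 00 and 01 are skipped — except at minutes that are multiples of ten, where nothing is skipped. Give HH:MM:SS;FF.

00:00:46;03

Each 10-minute DF block holds 10 × 60 × 30 − 9 × 2 = 17982 frames. 1383 ÷ 17982 → 0 full blocks, remainder 1383.
Within the partial block the first minute is 1800 frames and each further minute 1798, so 0 further minute boundaries passed. Total skipped labels = 18 × 0 + 2 × 0 = 0.
Non-drop label index = 1383 + 0 = 1383; at 30 labels/s that is 00:00:46:03, i.e. DF 00:00:46;03.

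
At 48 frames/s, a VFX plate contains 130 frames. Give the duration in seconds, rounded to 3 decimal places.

2.708 seconds

Running time = 130 × 1/48 = 65/24 s ≈ 2.708 s.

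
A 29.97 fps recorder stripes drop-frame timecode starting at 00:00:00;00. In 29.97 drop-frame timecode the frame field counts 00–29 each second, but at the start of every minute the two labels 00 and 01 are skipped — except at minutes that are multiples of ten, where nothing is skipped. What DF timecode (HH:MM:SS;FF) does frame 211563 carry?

01:57:39;05

Each 10-minute DF block holds 10 × 60 × 30 − 9 × 2 = 17982 frames. 211563 ÷ 17982 → 11 full blocks, remainder 13761.
Within the partial block the first minute is 1800 frames and each further minute 1798, so 7 further minute boundaries passed. Total skipped labels = 18 × 11 + 2 × 7 = 212.
Non-drop label index = 211563 + 212 = 211775; at 30 labels/s that is 01:57:39:05, i.e. DF 01:57:39;05.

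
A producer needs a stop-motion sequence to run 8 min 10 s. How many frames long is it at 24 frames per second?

11760 frames

8 min 10 s = 490 s.
Frames = 490 × 24 = 11760.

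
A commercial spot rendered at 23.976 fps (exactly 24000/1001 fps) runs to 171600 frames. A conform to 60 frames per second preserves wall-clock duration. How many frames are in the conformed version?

429429 frames

Target frames = source frames × (target rate / source rate) = 171600 × (60)/(24000/1001) = 171600 × 1001/400 = 429429.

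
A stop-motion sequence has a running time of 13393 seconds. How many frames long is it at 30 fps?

Frames = 13393 × 30 = 401790.

401790 frames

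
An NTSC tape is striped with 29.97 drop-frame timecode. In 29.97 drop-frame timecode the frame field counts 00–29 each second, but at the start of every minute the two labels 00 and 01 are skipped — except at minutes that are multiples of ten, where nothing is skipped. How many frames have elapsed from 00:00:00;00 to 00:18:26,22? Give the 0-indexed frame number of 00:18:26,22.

33168

Complete 10-minute blocks: 1, each 17982 frames → 17982.
Remaining 8 whole minutes in the current block: 1800 + 7 × 1798 = 14386 frames.
Within the current minute: 26 × 30 + 22 − 2 = 800 (labels ;00/;01 skipped at this minute). Total = 17982 + 14386 + 800 = 33168.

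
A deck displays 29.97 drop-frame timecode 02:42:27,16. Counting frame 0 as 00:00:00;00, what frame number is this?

292134

As if non-drop at 30 labels/s: (2 × 3600 + 42 × 60 + 27) × 30 + 16 = 292426.
Minute boundaries passed: 162; those not divisible by 10: 162 − 16 = 146; dropped labels = 2 × 146 = 292.
Actual frame index = 292426 − 292 = 292134.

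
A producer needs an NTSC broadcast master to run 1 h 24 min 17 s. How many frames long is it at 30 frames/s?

151710 frames

1 h 24 min 17 s = 5057 s.
Frames = 5057 × 30 = 151710.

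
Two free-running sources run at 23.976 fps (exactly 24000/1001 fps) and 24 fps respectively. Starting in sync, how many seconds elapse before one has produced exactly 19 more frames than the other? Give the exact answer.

The gap grows by |24 − 24000/1001| = 24/1001 frames per second.
Time for a 19-frame gap: 19 ÷ (24/1001) = 19019/24 s.

19019/24 seconds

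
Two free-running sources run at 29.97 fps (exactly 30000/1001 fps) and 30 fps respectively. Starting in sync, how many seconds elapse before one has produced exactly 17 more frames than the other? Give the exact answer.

17017/30 seconds

The gap grows by |30 − 30000/1001| = 30/1001 frames per second.
Time for a 17-frame gap: 17 ÷ (30/1001) = 17017/30 s.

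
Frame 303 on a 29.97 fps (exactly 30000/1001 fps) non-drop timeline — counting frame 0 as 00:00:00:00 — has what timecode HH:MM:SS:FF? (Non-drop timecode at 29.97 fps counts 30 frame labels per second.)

00:00:10:03

303 ÷ 30 = 10 full seconds, remainder 3 frames.
10 s = 0 h 0 min 10 s.
Timecode: 00:00:10:03.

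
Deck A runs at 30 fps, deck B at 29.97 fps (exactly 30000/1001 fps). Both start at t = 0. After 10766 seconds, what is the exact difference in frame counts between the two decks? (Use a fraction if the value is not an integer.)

46140/143 frames

A emits 30 × 10766 = 322980 frames; B emits 30000/1001 × 10766 = 46140000/143.
Difference = 46140/143 frames (≈ 322.6573); B is behind A.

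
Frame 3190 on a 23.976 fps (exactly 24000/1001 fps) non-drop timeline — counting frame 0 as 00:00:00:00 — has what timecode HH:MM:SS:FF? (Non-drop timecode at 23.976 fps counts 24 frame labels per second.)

3190 ÷ 24 = 132 full seconds, remainder 22 frames.
132 s = 0 h 2 min 12 s.
Timecode: 00:02:12:22.

00:02:12:22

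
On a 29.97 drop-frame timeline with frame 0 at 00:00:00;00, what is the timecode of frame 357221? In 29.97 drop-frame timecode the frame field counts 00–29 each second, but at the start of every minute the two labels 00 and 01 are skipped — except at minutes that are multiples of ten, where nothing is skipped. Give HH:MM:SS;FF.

03:18:39;09

Each 10-minute DF block holds 10 × 60 × 30 − 9 × 2 = 17982 frames. 357221 ÷ 17982 → 19 full blocks, remainder 15563.
Within the partial block the first minute is 1800 frames and each further minute 1798, so 8 further minute boundaries passed. Total skipped labels = 18 × 19 + 2 × 8 = 358.
Non-drop label index = 357221 + 358 = 357579; at 30 labels/s that is 03:18:39:09, i.e. DF 03:18:39;09.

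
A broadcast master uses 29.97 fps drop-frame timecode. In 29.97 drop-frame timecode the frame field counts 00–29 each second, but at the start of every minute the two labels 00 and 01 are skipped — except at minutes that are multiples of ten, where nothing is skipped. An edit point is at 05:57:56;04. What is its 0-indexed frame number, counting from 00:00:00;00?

As if non-drop at 30 labels/s: (5 × 3600 + 57 × 60 + 56) × 30 + 4 = 644284.
Minute boundaries passed: 357; those not divisible by 10: 357 − 35 = 322; dropped labels = 2 × 322 = 644.
Actual frame index = 644284 − 644 = 643640.

643640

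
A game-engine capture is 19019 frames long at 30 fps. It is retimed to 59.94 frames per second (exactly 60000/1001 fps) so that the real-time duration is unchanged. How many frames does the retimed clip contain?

38000 frames

Target frames = source frames × (target rate / source rate) = 19019 × (60000/1001)/(30) = 19019 × 2000/1001 = 38000.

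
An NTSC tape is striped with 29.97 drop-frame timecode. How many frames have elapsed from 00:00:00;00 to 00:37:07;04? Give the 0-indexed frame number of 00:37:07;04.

66746

Complete 10-minute blocks: 3, each 17982 frames → 53946.
Remaining 7 whole minutes in the current block: 1800 + 6 × 1798 = 12588 frames.
Within the current minute: 7 × 30 + 4 − 2 = 212 (labels ;00/;01 skipped at this minute). Total = 53946 + 12588 + 212 = 66746.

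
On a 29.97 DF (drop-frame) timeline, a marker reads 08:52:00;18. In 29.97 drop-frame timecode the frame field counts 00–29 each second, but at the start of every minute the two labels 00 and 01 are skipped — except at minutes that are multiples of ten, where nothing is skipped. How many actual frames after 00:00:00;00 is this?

956660

As if non-drop at 30 labels/s: (8 × 3600 + 52 × 60 + 0) × 30 + 18 = 957618.
Minute boundaries passed: 532; those not divisible by 10: 532 − 53 = 479; dropped labels = 2 × 479 = 958.
Actual frame index = 957618 − 958 = 956660.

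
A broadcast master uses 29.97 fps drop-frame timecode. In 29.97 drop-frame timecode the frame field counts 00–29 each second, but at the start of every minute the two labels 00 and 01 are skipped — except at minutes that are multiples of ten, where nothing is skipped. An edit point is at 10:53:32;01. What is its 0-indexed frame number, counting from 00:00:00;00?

1175185

Complete 10-minute blocks: 65, each 17982 frames → 1168830.
Remaining 3 whole minutes in the current block: 1800 + 2 × 1798 = 5396 frames.
Within the current minute: 32 × 30 + 1 − 2 = 959 (labels ;00/;01 skipped at this minute). Total = 1168830 + 5396 + 959 = 1175185.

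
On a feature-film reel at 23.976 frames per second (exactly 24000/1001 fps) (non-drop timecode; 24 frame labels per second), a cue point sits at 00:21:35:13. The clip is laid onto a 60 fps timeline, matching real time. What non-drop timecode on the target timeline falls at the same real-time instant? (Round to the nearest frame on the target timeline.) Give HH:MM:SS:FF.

00:21:36:50

Source frame index: (0×3600 + 21×60 + 35) × 24 + 13 = 31093.
Real time: 31093 / (24000/1001) = 31124093/24000 s.
Target frame: (31124093/24000) × (60) = 31124093/400 ≈ 77810.232 → 77810.
At 60 labels/s: frame 77810 → 00:21:36:50.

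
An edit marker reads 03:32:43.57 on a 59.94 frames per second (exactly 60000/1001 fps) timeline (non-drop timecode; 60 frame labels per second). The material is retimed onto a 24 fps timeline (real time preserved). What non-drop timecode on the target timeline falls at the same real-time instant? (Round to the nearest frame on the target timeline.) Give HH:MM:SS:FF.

03:32:56:17

Source frame index: (3×3600 + 32×60 + 43) × 60 + 57 = 765837.
Real time: 765837 / (60000/1001) = 255534279/20000 s.
Target frame: (255534279/20000) × (24) = 766602837/2500 ≈ 306641.135 → 306641.
At 24 labels/s: frame 306641 → 03:32:56:17.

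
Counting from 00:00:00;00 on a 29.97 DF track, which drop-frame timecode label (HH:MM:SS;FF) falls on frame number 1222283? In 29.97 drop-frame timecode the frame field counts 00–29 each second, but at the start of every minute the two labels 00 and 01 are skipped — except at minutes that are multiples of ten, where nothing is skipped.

11:19:43;17

Ten DF minutes hold 17982 frames, so frame 1222283 lies in block 67 (frames 1204794–1222775) with 17489 frames into that block.
The block's first minute is 1800 frames and the rest 1798 each; 17489 frames reaches minute 9, so 67 × 18 + 9 × 2 = 1224 labels have been skipped so far.
Adding those back, label number 1222283 + 1224 = 1223507 at 30 labels/s is 40783 s + 17 f = 11 h 19 min 43 s frame 17, i.e. 11:19:43;17.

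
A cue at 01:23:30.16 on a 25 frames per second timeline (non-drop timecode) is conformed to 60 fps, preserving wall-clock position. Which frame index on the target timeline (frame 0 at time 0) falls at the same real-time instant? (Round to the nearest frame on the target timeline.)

frame 300638

Source frame index: (1×3600 + 23×60 + 30) × 25 + 16 = 125266.
Real time: 125266 / (25) = 125266/25 s.
Target frame: (125266/25) × (60) = 1503192/5 ≈ 300638.400 → 300638.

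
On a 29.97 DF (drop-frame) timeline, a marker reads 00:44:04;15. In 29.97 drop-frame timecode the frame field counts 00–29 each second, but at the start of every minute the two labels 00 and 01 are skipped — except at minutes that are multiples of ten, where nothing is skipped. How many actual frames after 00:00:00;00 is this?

As if non-drop at 30 labels/s: (0 × 3600 + 44 × 60 + 4) × 30 + 15 = 79335.
Minute boundaries passed: 44; those not divisible by 10: 44 − 4 = 40; dropped labels = 2 × 40 = 80.
Actual frame index = 79335 − 80 = 79255.

79255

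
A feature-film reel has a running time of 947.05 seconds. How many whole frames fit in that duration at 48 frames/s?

Frames = 947.05 × 48 = 227292/5 ≈ 45458.4000.
Complete frames: 45458.

45458 frames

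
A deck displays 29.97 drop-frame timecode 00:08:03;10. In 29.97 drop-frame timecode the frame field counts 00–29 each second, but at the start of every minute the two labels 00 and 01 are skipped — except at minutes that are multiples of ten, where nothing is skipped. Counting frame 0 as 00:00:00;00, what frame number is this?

14484

As if non-drop at 30 labels/s: (0 × 3600 + 8 × 60 + 3) × 30 + 10 = 14500.
Minute boundaries passed: 8; those not divisible by 10: 8 − 0 = 8; dropped labels = 2 × 8 = 16.
Actual frame index = 14500 − 16 = 14484.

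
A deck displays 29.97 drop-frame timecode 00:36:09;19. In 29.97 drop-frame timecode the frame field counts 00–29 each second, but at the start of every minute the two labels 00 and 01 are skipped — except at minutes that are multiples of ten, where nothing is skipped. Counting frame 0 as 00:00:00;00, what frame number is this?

65023

As if non-drop at 30 labels/s: (0 × 3600 + 36 × 60 + 9) × 30 + 19 = 65089.
Minute boundaries passed: 36; those not divisible by 10: 36 − 3 = 33; dropped labels = 2 × 33 = 66.
Actual frame index = 65089 − 66 = 65023.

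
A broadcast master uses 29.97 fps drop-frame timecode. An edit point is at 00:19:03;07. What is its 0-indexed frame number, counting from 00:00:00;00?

34261

As if non-drop at 30 labels/s: (0 × 3600 + 19 × 60 + 3) × 30 + 7 = 34297.
Minute boundaries passed: 19; those not divisible by 10: 19 − 1 = 18; dropped labels = 2 × 18 = 36.
Actual frame index = 34297 − 36 = 34261.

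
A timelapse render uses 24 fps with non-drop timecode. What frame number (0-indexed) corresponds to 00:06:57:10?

frame 10018

Total seconds to the label: (0 × 3600 + 6 × 60 + 57) = 417.
Frame index = 417 × 24 + 10 = 10018.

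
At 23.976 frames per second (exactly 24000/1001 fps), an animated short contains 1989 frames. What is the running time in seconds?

82.957875 seconds

Running time = 1989 / (24000/1001) = 82.957875 s.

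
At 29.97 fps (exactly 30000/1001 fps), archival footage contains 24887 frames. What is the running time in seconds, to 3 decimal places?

830.396 seconds

Running time = 24887 × 1001/30000 = 24911887/30000 s ≈ 830.396 s.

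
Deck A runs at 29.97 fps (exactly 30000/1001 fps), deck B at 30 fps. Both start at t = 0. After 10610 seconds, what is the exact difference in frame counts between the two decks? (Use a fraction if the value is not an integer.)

318300/1001 frames

A emits 30000/1001 × 10610 = 318300000/1001 frames; B emits 30 × 10610 = 318300.
Difference = 318300/1001 frames (≈ 317.9820); B is ahead of A.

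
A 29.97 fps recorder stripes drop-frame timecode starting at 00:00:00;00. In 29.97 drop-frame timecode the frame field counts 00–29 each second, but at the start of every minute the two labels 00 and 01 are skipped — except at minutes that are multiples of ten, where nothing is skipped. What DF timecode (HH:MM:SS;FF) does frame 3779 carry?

00:02:06;03

Ten DF minutes hold 17982 frames, so frame 3779 lies in block 0 (frames 0–17981) with 3779 frames into that block.
The block's first minute is 1800 frames and the rest 1798 each; 3779 frames reaches minute 2, so 0 × 18 + 2 × 2 = 4 labels have been skipped so far.
Adding those back, label number 3779 + 4 = 3783 at 30 labels/s is 126 s + 3 f = 0 h 2 min 6 s frame 3, i.e. 00:02:06;03.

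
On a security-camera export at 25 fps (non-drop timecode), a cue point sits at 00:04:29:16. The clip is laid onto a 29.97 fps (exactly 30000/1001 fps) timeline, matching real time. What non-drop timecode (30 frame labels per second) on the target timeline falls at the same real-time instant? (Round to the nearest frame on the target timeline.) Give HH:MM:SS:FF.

Source frame index: (0×3600 + 4×60 + 29) × 25 + 16 = 6741.
Real time: 6741 / (25) = 6741/25 s.
Target frame: (6741/25) × (30000/1001) = 1155600/143 ≈ 8081.119 → 8081.
At 30 labels/s: frame 8081 → 00:04:29:11.

00:04:29:11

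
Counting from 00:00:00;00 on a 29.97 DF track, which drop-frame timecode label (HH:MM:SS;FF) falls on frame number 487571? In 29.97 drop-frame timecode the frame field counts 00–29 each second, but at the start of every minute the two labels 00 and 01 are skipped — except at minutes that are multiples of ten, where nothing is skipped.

Each 10-minute DF block holds 10 × 60 × 30 − 9 × 2 = 17982 frames. 487571 ÷ 17982 → 27 full blocks, remainder 2057.
Within the partial block the first minute is 1800 frames and each further minute 1798, so 1 further minute boundary passed. Total skipped labels = 18 × 27 + 2 × 1 = 488.
Non-drop label index = 487571 + 488 = 488059; at 30 labels/s that is 04:31:08:19, i.e. DF 04:31:08;19.

04:31:08;19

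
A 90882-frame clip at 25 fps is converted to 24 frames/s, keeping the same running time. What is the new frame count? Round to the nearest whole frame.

87247 frames

Frames at target rate = 90882 × (24) / (25) = 2181168/25 ≈ 87246.720.
Nearest whole frame: 87247.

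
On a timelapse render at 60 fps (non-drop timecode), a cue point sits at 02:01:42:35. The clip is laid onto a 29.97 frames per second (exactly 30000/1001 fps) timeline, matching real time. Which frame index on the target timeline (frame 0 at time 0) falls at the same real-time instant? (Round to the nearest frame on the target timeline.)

frame 218859

Source frame index: (2×3600 + 1×60 + 42) × 60 + 35 = 438155.
Real time: 438155 / (60) = 87631/12 s.
Target frame: (87631/12) × (30000/1001) = 219077500/1001 ≈ 218858.641 → 218859.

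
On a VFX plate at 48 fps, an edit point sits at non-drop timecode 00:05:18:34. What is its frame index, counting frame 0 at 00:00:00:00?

15298

Total seconds to the label: (0 × 3600 + 5 × 60 + 18) = 318.
Frame index = 318 × 48 + 34 = 15298.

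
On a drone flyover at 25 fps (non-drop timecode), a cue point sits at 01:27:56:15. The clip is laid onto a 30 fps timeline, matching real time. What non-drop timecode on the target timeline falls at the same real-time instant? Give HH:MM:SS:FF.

Source frame index: (1×3600 + 27×60 + 56) × 25 + 15 = 131915.
Real time: 131915 / (25) = 26383/5 s.
Target frame: (26383/5) × (30) = 158298.
At 30 labels/s: frame 158298 → 01:27:56:18.

01:27:56:18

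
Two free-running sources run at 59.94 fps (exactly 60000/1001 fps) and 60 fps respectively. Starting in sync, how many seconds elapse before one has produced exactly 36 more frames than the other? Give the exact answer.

The gap grows by |60 − 60000/1001| = 60/1001 frames per second.
Time for a 36-frame gap: 36 ÷ (60/1001) = 600.6 s.

600.6 seconds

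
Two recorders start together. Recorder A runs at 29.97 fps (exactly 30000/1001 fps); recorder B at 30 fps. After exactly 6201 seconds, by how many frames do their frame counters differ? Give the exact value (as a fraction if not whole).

A emits 30000/1001 × 6201 = 14310000/77 frames; B emits 30 × 6201 = 186030.
Difference = 14310/77 frames (≈ 185.8442); B is ahead of A.

14310/77 frames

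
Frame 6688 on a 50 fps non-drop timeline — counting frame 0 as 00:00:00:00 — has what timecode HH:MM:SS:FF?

6688 ÷ 50 = 133 full seconds, remainder 38 frames.
133 s = 0 h 2 min 13 s.
Timecode: 00:02:13:38.

00:02:13:38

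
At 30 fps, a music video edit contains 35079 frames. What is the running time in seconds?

1169.3 seconds

Running time = 35079 / (30) = 1169.3 s.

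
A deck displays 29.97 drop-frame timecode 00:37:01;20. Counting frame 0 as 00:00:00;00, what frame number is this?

As if non-drop at 30 labels/s: (0 × 3600 + 37 × 60 + 1) × 30 + 20 = 66650.
Minute boundaries passed: 37; those not divisible by 10: 37 − 3 = 34; dropped labels = 2 × 34 = 68.
Actual frame index = 66650 − 68 = 66582.

66582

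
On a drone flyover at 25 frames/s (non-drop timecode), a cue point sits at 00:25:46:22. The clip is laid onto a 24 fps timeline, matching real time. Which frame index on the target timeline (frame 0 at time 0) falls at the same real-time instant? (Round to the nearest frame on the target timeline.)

frame 37125

Source frame index: (0×3600 + 25×60 + 46) × 25 + 22 = 38672.
Real time: 38672 / (25) = 38672/25 s.
Target frame: (38672/25) × (24) = 928128/25 ≈ 37125.120 → 37125.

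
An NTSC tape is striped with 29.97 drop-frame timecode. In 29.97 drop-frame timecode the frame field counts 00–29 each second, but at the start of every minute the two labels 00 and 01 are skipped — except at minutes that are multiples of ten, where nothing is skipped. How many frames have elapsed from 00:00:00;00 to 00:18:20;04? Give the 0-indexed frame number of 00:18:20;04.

Complete 10-minute blocks: 1, each 17982 frames → 17982.
Remaining 8 whole minutes in the current block: 1800 + 7 × 1798 = 14386 frames.
Within the current minute: 20 × 30 + 4 − 2 = 602 (labels ;00/;01 skipped at this minute). Total = 17982 + 14386 + 602 = 32970.

32970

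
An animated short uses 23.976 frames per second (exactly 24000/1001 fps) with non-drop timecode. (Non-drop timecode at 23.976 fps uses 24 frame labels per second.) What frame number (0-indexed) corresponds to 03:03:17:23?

263951

Total seconds to the label: (3 × 3600 + 3 × 60 + 17) = 10997.
Frame index = 10997 × 24 + 23 = 263951.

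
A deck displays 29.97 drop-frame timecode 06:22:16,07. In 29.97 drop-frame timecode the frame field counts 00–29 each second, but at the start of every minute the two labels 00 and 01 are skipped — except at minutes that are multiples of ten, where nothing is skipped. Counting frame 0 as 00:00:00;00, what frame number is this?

As if non-drop at 30 labels/s: (6 × 3600 + 22 × 60 + 16) × 30 + 7 = 688087.
Minute boundaries passed: 382; those not divisible by 10: 382 − 38 = 344; dropped labels = 2 × 344 = 688.
Actual frame index = 688087 − 688 = 687399.

687399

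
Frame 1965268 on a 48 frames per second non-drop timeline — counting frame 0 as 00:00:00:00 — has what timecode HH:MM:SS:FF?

11:22:23:04

1965268 ÷ 48 = 40943 full seconds, remainder 4 frames.
40943 s = 11 h 22 min 23 s.
Timecode: 11:22:23:04.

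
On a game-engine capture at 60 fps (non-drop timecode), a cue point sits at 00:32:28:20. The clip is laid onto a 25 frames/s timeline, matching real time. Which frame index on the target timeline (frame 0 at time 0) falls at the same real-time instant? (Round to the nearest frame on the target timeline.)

frame 48708

Source frame index: (0×3600 + 32×60 + 28) × 60 + 20 = 116900.
Real time: 116900 / (60) = 5845/3 s.
Target frame: (5845/3) × (25) = 146125/3 ≈ 48708.333 → 48708.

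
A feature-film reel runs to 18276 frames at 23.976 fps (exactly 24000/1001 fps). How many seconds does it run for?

762.2615 seconds

Running time = 18276 / (24000/1001) = 762.2615 s.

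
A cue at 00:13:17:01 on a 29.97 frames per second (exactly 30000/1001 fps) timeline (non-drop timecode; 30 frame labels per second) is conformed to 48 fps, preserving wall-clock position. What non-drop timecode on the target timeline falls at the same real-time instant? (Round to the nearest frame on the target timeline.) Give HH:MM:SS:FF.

Source frame index: (0×3600 + 13×60 + 17) × 30 + 1 = 23911.
Real time: 23911 / (30000/1001) = 23934911/30000 s.
Target frame: (23934911/30000) × (48) = 23934911/625 ≈ 38295.858 → 38296.
At 48 labels/s: frame 38296 → 00:13:17:40.

00:13:17:40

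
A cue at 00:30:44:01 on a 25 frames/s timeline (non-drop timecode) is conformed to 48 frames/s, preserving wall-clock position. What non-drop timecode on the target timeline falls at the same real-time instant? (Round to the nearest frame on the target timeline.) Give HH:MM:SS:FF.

00:30:44:02

Source frame index: (0×3600 + 30×60 + 44) × 25 + 1 = 46101.
Real time: 46101 / (25) = 46101/25 s.
Target frame: (46101/25) × (48) = 2212848/25 ≈ 88513.920 → 88514.
At 48 labels/s: frame 88514 → 00:30:44:02.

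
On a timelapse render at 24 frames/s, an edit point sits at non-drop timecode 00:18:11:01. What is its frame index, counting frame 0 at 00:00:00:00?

Total seconds to the label: (0 × 3600 + 18 × 60 + 11) = 1091.
Frame index = 1091 × 24 + 1 = 26185.

26185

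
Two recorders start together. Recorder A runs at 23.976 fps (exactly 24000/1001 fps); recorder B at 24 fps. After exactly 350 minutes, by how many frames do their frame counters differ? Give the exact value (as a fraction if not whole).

72000/143 frames

350 min = 21000 s.
A emits 24000/1001 × 21000 = 72000000/143 frames; B emits 24 × 21000 = 504000.
Difference = 72000/143 frames (≈ 503.4965); B is ahead of A.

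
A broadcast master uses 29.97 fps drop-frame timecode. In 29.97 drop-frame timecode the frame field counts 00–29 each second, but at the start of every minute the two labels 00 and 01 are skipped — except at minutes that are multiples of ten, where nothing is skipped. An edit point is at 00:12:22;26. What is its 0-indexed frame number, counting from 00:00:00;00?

22264

Complete 10-minute blocks: 1, each 17982 frames → 17982.
Remaining 2 whole minutes in the current block: 1800 + 1 × 1798 = 3598 frames.
Within the current minute: 22 × 30 + 26 − 2 = 684 (labels ;00/;01 skipped at this minute). Total = 17982 + 3598 + 684 = 22264.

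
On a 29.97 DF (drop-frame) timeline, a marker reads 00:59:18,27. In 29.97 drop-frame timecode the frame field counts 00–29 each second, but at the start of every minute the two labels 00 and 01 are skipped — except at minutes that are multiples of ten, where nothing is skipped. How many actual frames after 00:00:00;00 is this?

106659

As if non-drop at 30 labels/s: (0 × 3600 + 59 × 60 + 18) × 30 + 27 = 106767.
Minute boundaries passed: 59; those not divisible by 10: 59 − 5 = 54; dropped labels = 2 × 54 = 108.
Actual frame index = 106767 − 108 = 106659.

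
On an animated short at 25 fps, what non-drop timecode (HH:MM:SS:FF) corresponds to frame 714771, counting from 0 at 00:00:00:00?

07:56:30:21

714771 ÷ 25 = 28590 full seconds, remainder 21 frames.
28590 s = 7 h 56 min 30 s.
Timecode: 07:56:30:21.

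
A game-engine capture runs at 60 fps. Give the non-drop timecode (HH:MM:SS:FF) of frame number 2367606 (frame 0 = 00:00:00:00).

10:57:40:06

2367606 ÷ 60 = 39460 full seconds, remainder 6 frames.
39460 s = 10 h 57 min 40 s.
Timecode: 10:57:40:06.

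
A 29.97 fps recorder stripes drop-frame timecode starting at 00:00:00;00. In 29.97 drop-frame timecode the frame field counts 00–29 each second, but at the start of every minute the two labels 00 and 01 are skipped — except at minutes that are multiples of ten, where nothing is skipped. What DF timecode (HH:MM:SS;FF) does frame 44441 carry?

Ten DF minutes hold 17982 frames, so frame 44441 lies in block 2 (frames 35964–53945) with 8477 frames into that block.
The block's first minute is 1800 frames and the rest 1798 each; 8477 frames reaches minute 4, so 2 × 18 + 4 × 2 = 44 labels have been skipped so far.
Adding those back, label number 44441 + 44 = 44485 at 30 labels/s is 1482 s + 25 f = 0 h 24 min 42 s frame 25, i.e. 00:24:42;25.

00:24:42;25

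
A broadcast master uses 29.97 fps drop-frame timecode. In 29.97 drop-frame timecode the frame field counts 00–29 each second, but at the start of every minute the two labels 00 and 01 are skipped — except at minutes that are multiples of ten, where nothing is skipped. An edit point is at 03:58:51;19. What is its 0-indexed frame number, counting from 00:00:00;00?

429519

Complete 10-minute blocks: 23, each 17982 frames → 413586.
Remaining 8 whole minutes in the current block: 1800 + 7 × 1798 = 14386 frames.
Within the current minute: 51 × 30 + 19 − 2 = 1547 (labels ;00/;01 skipped at this minute). Total = 413586 + 14386 + 1547 = 429519.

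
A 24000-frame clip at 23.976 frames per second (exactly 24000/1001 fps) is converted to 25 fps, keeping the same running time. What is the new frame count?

Target frames = source frames × (target rate / source rate) = 24000 × (25)/(24000/1001) = 24000 × 1001/960 = 25025.

25025 frames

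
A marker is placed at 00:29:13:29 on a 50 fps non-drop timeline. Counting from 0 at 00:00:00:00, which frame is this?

Total seconds to the label: (0 × 3600 + 29 × 60 + 13) = 1753.
Frame index = 1753 × 50 + 29 = 87679.

87679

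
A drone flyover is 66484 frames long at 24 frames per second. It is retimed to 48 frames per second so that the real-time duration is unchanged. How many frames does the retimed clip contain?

132968 frames

Target frames = source frames × (target rate / source rate) = 66484 × (48)/(24) = 66484 × 2 = 132968.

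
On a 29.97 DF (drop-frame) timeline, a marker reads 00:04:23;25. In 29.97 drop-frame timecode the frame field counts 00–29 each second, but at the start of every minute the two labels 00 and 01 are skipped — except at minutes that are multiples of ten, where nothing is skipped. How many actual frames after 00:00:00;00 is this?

7907

As if non-drop at 30 labels/s: (0 × 3600 + 4 × 60 + 23) × 30 + 25 = 7915.
Minute boundaries passed: 4; those not divisible by 10: 4 − 0 = 4; dropped labels = 2 × 4 = 8.
Actual frame index = 7915 − 8 = 7907.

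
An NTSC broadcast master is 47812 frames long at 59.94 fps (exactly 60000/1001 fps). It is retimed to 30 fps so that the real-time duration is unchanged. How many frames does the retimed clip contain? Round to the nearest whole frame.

Frames at target rate = 47812 × (30) / (60000/1001) = 11964953/500 ≈ 23929.906.
Nearest whole frame: 23930.

23930 frames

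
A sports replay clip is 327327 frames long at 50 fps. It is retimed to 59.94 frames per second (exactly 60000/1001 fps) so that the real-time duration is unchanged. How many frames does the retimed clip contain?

392400 frames

Target frames = source frames × (target rate / source rate) = 327327 × (60000/1001)/(50) = 327327 × 1200/1001 = 392400.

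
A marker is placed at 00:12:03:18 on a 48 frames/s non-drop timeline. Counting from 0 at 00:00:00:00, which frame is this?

frame 34722

Total seconds to the label: (0 × 3600 + 12 × 60 + 3) = 723.
Frame index = 723 × 48 + 18 = 34722.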